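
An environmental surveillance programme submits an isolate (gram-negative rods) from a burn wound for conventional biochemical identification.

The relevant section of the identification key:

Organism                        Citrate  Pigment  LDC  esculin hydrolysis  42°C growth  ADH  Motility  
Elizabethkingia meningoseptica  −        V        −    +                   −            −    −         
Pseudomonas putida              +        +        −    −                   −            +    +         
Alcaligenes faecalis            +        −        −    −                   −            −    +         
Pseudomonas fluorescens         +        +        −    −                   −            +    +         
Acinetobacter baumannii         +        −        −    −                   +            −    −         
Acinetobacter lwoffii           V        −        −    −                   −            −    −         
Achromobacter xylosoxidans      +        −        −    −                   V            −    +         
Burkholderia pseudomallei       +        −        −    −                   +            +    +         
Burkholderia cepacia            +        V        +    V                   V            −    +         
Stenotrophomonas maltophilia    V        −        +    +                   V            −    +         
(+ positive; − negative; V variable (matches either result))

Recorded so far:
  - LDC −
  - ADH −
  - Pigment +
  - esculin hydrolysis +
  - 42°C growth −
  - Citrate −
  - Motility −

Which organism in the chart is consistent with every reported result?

Elizabethkingia meningoseptica

esculin hydrolysis +: excludes 7 organisms — 3 left.
Citrate −: excludes Burkholderia cepacia — 2 left.
Pigment +: excludes Stenotrophomonas maltophilia — 1 left.
LDC −: the one remaining candidate is consistent.
42°C growth −: the one remaining candidate is consistent.
ADH −: the one remaining candidate is consistent.
Motility −: the one remaining candidate is consistent.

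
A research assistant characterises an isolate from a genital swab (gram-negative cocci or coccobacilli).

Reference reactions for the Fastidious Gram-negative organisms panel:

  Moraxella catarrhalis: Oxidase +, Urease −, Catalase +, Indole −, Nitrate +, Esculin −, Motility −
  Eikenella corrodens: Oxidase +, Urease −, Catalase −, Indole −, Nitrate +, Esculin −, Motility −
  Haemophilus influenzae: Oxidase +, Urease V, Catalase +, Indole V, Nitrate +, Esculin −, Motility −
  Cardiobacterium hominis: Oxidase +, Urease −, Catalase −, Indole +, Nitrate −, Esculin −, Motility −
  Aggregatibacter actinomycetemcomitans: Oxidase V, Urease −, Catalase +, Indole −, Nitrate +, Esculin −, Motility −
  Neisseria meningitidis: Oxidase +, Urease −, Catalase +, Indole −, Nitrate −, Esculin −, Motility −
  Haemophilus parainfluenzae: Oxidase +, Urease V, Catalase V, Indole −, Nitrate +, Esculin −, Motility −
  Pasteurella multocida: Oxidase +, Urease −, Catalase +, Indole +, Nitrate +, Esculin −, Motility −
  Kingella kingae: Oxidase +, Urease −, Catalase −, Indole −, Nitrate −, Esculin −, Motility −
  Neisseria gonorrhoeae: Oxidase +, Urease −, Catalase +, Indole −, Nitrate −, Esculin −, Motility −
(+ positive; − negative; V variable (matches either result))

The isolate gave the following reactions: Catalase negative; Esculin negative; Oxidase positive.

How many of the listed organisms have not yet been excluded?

4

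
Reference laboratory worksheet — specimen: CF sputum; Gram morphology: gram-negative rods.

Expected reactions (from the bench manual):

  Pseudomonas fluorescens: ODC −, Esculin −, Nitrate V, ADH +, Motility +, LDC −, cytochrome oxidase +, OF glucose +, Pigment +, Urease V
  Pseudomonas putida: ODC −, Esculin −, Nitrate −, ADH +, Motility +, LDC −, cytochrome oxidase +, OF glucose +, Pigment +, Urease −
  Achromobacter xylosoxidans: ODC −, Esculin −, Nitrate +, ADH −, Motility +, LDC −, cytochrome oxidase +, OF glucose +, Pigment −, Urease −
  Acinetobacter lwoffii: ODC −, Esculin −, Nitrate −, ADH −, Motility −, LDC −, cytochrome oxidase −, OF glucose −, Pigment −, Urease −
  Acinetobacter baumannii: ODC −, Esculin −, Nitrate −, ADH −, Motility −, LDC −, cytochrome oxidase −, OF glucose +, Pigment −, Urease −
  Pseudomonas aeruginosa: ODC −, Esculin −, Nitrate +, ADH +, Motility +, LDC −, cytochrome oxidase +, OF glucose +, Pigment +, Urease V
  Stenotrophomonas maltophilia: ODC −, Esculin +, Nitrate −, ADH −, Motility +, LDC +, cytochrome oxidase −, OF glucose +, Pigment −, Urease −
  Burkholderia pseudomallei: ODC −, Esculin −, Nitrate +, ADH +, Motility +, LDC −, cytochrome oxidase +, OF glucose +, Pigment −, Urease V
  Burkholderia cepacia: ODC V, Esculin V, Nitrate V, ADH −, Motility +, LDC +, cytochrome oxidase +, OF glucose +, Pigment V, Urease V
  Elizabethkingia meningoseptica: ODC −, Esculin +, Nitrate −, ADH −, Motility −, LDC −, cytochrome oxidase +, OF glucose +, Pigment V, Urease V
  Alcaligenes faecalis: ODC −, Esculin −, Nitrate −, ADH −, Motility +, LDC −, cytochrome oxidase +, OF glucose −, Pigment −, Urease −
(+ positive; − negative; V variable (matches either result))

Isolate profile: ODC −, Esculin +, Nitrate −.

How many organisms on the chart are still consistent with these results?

3

Nitrate −: excludes Achromobacter xylosoxidans, Pseudomonas aeruginosa, Burkholderia pseudomallei — 8 left.
Esculin +: excludes 5 organisms — 3 left.
ODC −: all 3 remaining candidates are consistent.
Still consistent: Burkholderia cepacia, Elizabethkingia meningoseptica, Stenotrophomonas maltophilia.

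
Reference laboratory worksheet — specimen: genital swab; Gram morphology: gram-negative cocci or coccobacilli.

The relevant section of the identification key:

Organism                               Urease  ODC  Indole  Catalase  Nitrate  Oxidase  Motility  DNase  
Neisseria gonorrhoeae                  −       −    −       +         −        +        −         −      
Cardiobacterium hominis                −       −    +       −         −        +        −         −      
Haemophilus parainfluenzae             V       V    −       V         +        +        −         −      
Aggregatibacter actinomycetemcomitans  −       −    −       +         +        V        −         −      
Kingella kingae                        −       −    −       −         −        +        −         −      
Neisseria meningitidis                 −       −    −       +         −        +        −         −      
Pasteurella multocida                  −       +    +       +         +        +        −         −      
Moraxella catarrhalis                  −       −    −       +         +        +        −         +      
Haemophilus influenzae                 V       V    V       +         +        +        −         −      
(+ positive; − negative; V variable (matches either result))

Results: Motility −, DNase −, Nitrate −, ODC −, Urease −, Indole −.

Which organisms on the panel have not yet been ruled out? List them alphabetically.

Kingella kingae, Neisseria gonorrhoeae, Neisseria meningitidis

Motility −: all 9 remaining candidates are consistent.
Nitrate −: excludes 5 organisms — 4 left.
Urease −: all 4 remaining candidates are consistent.
ODC −: all 4 remaining candidates are consistent.
DNase −: all 4 remaining candidates are consistent.
Indole −: excludes Cardiobacterium hominis — 3 left.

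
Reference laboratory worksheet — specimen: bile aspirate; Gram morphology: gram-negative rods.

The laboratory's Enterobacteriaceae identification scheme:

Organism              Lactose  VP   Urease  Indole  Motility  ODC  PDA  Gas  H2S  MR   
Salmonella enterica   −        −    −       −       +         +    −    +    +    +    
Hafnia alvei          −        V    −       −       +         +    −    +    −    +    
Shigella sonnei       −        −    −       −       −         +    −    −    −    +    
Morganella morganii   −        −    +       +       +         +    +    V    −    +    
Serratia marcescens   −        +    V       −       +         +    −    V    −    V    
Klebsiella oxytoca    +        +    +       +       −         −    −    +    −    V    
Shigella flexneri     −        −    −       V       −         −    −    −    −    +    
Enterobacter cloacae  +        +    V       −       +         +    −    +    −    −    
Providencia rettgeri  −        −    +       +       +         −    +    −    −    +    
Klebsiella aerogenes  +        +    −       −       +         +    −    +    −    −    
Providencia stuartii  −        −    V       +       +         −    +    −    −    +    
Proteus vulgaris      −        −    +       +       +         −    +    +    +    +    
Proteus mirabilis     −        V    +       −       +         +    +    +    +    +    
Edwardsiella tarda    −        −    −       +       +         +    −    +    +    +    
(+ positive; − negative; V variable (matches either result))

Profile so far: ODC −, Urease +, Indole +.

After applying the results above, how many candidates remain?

ODC −: excludes 9 organisms — 5 left.
Urease +: excludes Shigella flexneri — 4 left.
Indole +: all 4 remaining candidates are consistent.
Still consistent: Klebsiella oxytoca, Proteus vulgaris, Providencia rettgeri, Providencia stuartii.

4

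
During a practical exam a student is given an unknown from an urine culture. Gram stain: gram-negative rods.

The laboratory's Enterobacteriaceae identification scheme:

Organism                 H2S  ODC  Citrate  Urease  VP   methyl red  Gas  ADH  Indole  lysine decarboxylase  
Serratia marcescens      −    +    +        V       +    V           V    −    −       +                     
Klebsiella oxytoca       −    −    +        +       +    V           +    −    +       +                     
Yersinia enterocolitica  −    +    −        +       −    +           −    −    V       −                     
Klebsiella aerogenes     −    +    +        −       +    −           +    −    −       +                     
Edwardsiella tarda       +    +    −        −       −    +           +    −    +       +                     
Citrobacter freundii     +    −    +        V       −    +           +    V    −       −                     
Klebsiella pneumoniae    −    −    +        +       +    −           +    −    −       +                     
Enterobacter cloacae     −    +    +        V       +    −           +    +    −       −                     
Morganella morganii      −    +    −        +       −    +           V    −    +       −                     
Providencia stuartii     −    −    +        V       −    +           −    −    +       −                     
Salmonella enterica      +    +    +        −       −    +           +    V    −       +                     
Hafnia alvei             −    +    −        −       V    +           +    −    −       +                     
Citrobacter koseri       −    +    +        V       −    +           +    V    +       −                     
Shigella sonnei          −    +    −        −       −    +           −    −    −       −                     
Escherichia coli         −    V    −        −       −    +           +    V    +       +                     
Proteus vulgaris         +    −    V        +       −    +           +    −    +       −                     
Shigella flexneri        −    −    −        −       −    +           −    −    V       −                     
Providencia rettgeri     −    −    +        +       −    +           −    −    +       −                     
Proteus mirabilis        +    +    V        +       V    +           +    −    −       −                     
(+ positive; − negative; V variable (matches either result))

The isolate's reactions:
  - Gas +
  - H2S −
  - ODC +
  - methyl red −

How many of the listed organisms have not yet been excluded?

ODC +: excludes 7 organisms — 12 left.
H2S −: excludes Edwardsiella tarda, Salmonella enterica, Proteus mirabilis — 9 left.
Gas +: excludes Yersinia enterocolitica, Shigella sonnei — 7 left.
methyl red −: excludes Morganella morganii, Hafnia alvei, Citrobacter koseri, Escherichia coli — 3 left.
Still consistent: Enterobacter cloacae, Klebsiella aerogenes, Serratia marcescens.

3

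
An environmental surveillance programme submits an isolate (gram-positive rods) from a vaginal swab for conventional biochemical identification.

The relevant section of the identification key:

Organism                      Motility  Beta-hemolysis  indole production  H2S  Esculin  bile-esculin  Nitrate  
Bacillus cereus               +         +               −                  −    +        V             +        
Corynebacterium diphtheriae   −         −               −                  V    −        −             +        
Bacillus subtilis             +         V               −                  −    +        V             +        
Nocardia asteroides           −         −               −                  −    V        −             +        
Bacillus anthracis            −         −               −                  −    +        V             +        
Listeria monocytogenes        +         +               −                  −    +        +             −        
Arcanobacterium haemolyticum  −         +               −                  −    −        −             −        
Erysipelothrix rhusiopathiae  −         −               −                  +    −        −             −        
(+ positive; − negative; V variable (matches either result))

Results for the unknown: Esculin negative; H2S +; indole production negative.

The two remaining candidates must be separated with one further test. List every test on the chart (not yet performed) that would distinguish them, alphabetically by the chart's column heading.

H2S +: excludes 6 organisms — 2 left.
indole production −: all 2 remaining candidates are consistent.
Esculin −: all 2 remaining candidates are consistent.
Two candidates remain: Corynebacterium diphtheriae and Erysipelothrix rhusiopathiae.
  Motility: − vs − — same for both, does not separate.
  Beta-hemolysis: − vs − — same for both, does not separate.
  bile-esculin: − vs − — same for both, does not separate.
  Nitrate: Corynebacterium diphtheriae +, Erysipelothrix rhusiopathiae − — discriminates.

Nitrate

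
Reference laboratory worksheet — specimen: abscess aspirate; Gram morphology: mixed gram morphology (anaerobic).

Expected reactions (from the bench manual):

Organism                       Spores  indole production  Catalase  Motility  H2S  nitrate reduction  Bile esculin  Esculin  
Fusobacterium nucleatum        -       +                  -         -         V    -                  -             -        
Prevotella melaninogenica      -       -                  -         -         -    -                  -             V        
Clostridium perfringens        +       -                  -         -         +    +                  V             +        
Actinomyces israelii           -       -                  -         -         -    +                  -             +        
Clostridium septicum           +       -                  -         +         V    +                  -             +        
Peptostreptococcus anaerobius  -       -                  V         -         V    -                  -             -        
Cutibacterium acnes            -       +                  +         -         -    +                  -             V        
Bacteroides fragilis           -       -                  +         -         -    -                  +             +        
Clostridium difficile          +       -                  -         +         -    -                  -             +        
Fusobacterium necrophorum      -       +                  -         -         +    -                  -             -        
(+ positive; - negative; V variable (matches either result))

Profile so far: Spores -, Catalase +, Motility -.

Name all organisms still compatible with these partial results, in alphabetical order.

Catalase +: excludes 7 organisms — 3 left.
Spores -: all 3 remaining candidates are consistent.
Motility -: all 3 remaining candidates are consistent.

Bacteroides fragilis, Cutibacterium acnes, Peptostreptococcus anaerobius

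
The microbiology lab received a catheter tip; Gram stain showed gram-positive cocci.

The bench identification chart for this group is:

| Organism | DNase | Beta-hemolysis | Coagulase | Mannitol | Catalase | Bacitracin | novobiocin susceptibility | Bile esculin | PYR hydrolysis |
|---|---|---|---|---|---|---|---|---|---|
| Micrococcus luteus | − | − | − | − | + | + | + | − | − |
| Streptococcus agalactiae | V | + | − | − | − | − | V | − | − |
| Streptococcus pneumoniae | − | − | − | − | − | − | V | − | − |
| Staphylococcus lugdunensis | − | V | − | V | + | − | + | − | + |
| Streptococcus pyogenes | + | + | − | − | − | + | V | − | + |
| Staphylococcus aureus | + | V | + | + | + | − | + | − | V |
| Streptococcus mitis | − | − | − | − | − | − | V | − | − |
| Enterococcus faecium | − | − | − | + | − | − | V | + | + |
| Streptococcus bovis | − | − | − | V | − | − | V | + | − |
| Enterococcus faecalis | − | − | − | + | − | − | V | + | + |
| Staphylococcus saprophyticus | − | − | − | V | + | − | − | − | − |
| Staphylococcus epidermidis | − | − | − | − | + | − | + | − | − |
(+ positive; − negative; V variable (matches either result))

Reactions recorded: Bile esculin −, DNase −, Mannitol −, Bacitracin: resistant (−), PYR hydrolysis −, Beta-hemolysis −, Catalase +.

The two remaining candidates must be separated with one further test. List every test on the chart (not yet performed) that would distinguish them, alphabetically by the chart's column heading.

Bacitracin −: excludes Micrococcus luteus, Streptococcus pyogenes — 10 left.
Mannitol −: excludes Staphylococcus aureus, Enterococcus faecium, Enterococcus faecalis — 7 left.
Bile esculin −: excludes Streptococcus bovis — 6 left.
DNase −: all 6 remaining candidates are consistent.
PYR hydrolysis −: excludes Staphylococcus lugdunensis — 5 left.
Beta-hemolysis −: excludes Streptococcus agalactiae — 4 left.
Catalase +: excludes Streptococcus pneumoniae, Streptococcus mitis — 2 left.
Two candidates remain: Staphylococcus epidermidis and Staphylococcus saprophyticus.
  Coagulase: − vs − — same for both, does not separate.
  novobiocin susceptibility: Staphylococcus epidermidis +, Staphylococcus saprophyticus − — discriminates.

novobiocin susceptibility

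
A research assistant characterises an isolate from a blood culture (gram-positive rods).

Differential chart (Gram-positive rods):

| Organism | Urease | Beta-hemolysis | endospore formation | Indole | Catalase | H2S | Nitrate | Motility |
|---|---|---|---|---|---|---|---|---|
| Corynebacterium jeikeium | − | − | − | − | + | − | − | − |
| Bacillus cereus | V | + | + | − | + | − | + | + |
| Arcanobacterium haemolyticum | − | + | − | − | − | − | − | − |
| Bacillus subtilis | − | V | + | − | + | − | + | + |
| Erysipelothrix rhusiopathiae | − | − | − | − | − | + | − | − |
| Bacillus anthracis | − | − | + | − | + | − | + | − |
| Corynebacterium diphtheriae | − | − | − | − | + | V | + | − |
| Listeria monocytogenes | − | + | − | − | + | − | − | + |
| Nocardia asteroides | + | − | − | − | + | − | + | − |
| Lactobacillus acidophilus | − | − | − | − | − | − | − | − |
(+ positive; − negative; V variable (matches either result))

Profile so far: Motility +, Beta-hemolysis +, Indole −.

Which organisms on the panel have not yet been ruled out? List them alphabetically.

Bacillus cereus, Bacillus subtilis, Listeria monocytogenes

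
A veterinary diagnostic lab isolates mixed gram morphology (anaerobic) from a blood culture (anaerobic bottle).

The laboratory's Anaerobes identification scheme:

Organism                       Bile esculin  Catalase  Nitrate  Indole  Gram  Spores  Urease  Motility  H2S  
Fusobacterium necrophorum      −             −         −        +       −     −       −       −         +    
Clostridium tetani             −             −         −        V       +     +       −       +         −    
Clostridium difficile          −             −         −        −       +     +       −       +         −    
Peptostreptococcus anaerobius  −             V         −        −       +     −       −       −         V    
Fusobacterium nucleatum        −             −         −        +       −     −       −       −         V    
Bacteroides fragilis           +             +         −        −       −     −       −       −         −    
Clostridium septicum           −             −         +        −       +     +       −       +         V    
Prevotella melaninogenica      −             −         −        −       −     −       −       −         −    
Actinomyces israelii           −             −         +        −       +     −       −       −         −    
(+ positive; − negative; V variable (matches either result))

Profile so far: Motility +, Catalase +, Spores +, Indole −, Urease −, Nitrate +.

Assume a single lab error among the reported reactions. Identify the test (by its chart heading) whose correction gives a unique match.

Catalase

As reported, no row in the chart matches all 6 reactions.
Reversing Motility → still no organism matches.
Reversing Catalase (to −) → unique match: Clostridium septicum.
Reversing Urease → still no organism matches.
Reversing Nitrate → still no organism matches.
Reversing Indole → still no organism matches.
Reversing Spores → still no organism matches.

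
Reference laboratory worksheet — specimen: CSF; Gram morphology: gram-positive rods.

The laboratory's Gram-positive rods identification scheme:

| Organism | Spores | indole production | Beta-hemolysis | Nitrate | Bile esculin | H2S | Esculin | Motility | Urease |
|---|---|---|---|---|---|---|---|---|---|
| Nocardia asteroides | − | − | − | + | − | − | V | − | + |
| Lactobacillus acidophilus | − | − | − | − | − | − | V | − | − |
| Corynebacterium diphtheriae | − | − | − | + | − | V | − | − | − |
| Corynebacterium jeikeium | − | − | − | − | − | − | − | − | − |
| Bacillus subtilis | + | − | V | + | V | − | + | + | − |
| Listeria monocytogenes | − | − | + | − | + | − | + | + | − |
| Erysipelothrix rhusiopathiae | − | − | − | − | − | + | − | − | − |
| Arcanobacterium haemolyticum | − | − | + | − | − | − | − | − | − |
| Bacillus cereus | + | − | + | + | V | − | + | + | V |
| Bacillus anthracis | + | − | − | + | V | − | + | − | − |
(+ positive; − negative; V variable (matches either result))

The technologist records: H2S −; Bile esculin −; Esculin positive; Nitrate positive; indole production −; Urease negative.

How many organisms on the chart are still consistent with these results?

Nitrate +: excludes 5 organisms — 5 left.
Bile esculin −: all 5 remaining candidates are consistent.
indole production −: all 5 remaining candidates are consistent.
H2S −: all 5 remaining candidates are consistent.
Esculin +: excludes Corynebacterium diphtheriae — 4 left.
Urease −: excludes Nocardia asteroides — 3 left.
Still consistent: Bacillus anthracis, Bacillus cereus, Bacillus subtilis.

3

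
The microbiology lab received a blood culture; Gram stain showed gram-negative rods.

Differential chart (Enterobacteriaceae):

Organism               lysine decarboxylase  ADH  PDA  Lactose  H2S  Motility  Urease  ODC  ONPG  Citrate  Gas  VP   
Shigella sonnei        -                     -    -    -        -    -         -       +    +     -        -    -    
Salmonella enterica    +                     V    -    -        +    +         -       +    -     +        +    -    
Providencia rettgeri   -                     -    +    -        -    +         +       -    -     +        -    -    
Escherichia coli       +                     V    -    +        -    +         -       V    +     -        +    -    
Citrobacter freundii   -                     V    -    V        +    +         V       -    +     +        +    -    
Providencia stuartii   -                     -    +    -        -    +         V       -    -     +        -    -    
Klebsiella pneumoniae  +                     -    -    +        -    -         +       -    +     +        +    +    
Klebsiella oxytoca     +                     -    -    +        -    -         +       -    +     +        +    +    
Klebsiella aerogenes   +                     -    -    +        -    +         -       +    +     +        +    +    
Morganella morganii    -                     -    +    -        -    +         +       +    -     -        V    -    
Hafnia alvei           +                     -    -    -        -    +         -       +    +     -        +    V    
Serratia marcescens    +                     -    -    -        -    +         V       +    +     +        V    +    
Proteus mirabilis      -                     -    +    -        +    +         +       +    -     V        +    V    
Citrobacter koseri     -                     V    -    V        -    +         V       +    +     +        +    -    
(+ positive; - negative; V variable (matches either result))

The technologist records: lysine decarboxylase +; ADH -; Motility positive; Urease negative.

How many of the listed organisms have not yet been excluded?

5

Motility +: excludes Shigella sonnei, Klebsiella pneumoniae, Klebsiella oxytoca — 11 left.
Urease -: excludes Providencia rettgeri, Morganella morganii, Proteus mirabilis — 8 left.
ADH -: all 8 remaining candidates are consistent.
lysine decarboxylase +: excludes Citrobacter freundii, Providencia stuartii, Citrobacter koseri — 5 left.
Still consistent: Escherichia coli, Hafnia alvei, Klebsiella aerogenes, Salmonella enterica, Serratia marcescens.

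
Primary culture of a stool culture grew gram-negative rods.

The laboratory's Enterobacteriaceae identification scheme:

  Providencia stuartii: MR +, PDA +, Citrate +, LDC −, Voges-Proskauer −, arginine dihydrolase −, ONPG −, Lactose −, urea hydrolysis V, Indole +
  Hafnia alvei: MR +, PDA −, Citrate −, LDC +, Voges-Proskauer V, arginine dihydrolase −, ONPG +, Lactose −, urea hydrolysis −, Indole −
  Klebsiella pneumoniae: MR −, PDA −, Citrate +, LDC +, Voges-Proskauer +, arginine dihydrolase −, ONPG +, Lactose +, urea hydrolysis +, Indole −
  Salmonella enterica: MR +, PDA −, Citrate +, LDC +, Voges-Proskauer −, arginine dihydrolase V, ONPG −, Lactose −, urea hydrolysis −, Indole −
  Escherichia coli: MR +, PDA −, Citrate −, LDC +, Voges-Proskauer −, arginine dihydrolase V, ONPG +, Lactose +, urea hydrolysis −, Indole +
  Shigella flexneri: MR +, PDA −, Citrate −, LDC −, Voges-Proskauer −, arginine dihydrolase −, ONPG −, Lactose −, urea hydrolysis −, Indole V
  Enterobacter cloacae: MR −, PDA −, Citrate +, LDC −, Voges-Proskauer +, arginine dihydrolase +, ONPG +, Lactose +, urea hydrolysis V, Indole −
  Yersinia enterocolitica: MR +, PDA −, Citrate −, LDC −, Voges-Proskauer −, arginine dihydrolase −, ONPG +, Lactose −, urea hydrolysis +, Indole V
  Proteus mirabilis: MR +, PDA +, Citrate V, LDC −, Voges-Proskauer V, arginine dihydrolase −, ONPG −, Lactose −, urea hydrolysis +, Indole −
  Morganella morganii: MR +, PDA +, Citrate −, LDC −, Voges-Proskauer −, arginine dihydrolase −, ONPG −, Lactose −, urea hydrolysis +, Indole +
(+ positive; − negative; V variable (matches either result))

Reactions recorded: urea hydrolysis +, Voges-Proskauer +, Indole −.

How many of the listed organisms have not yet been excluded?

Voges-Proskauer +: excludes 6 organisms — 4 left.
urea hydrolysis +: excludes Hafnia alvei — 3 left.
Indole −: all 3 remaining candidates are consistent.
Still consistent: Enterobacter cloacae, Klebsiella pneumoniae, Proteus mirabilis.

3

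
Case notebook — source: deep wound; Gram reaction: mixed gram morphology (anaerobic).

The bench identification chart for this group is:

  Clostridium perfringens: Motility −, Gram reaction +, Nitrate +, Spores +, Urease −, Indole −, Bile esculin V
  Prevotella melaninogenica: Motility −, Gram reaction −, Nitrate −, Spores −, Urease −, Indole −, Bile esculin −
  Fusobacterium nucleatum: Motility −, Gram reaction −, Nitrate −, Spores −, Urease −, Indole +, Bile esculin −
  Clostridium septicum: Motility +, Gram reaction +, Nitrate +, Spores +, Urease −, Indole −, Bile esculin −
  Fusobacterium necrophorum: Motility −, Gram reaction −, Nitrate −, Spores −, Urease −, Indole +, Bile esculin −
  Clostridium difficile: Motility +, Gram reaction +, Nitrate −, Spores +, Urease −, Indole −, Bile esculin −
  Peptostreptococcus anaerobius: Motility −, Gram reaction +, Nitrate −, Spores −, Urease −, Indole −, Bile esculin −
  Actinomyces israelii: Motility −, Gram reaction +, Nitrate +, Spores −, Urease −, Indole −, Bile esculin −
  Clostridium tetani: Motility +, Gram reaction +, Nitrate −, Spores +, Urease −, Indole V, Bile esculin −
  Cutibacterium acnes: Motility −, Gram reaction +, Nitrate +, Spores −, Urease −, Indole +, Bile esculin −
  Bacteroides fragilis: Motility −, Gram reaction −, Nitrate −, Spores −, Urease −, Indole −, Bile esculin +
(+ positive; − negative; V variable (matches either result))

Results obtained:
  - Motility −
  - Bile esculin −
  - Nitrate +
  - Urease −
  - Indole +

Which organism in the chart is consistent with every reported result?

Cutibacterium acnes

Motility −: excludes Clostridium septicum, Clostridium difficile, Clostridium tetani — 8 left.
Urease −: all 8 remaining candidates are consistent.
Indole +: excludes 5 organisms — 3 left.
Nitrate +: excludes Fusobacterium nucleatum, Fusobacterium necrophorum — 1 left.
Bile esculin −: the one remaining candidate is consistent.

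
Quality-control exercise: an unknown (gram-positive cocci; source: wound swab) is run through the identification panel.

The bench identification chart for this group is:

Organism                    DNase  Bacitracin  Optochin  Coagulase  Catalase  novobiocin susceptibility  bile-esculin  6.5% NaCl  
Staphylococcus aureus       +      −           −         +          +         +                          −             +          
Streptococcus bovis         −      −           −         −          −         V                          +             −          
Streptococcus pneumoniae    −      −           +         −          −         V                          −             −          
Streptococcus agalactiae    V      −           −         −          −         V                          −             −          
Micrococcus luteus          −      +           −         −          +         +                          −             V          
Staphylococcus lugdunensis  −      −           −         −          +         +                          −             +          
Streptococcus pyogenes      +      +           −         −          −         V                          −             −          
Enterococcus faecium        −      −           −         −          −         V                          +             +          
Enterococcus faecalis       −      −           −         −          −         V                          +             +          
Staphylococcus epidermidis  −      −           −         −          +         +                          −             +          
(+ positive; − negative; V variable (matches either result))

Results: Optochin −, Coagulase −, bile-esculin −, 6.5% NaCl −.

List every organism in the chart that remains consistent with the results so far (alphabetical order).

Optochin −: excludes Streptococcus pneumoniae — 9 left.
bile-esculin −: excludes Streptococcus bovis, Enterococcus faecium, Enterococcus faecalis — 6 left.
Coagulase −: excludes Staphylococcus aureus — 5 left.
6.5% NaCl −: excludes Staphylococcus lugdunensis, Staphylococcus epidermidis — 3 left.

Micrococcus luteus, Streptococcus agalactiae, Streptococcus pyogenes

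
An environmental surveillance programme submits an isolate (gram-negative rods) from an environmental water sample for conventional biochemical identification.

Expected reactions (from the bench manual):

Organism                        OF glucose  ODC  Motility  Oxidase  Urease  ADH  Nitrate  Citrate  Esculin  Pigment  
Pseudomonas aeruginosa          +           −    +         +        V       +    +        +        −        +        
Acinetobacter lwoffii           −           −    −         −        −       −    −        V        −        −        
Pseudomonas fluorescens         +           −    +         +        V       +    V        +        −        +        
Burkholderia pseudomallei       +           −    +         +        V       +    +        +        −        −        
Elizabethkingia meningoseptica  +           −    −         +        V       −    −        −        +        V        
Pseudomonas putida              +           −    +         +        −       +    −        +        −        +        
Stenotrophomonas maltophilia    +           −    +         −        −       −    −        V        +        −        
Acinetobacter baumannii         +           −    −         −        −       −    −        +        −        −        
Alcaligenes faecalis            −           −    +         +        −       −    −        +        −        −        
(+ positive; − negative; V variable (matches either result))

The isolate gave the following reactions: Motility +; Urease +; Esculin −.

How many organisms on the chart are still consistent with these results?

Urease +: excludes 5 organisms — 4 left.
Motility +: excludes Elizabethkingia meningoseptica — 3 left.
Esculin −: all 3 remaining candidates are consistent.
Still consistent: Burkholderia pseudomallei, Pseudomonas aeruginosa, Pseudomonas fluorescens.

3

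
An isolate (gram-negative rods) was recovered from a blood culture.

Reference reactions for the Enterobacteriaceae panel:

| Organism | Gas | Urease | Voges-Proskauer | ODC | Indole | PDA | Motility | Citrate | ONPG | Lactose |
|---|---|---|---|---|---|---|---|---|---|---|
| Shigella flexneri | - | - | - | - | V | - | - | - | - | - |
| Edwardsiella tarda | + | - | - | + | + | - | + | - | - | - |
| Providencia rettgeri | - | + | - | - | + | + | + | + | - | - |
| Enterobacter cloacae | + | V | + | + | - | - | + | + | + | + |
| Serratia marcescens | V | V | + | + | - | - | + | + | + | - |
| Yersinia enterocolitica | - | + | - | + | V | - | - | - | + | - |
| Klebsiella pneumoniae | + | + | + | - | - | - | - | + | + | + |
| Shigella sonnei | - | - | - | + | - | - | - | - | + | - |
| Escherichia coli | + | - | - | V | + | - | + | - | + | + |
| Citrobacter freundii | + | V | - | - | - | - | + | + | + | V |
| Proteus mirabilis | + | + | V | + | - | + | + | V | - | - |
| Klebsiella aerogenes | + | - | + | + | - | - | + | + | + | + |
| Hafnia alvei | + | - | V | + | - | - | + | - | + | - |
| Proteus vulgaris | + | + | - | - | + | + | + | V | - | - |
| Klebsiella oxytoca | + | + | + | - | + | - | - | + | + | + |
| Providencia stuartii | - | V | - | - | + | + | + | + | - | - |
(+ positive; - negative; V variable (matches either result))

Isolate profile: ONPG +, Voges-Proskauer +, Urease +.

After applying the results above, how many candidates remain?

4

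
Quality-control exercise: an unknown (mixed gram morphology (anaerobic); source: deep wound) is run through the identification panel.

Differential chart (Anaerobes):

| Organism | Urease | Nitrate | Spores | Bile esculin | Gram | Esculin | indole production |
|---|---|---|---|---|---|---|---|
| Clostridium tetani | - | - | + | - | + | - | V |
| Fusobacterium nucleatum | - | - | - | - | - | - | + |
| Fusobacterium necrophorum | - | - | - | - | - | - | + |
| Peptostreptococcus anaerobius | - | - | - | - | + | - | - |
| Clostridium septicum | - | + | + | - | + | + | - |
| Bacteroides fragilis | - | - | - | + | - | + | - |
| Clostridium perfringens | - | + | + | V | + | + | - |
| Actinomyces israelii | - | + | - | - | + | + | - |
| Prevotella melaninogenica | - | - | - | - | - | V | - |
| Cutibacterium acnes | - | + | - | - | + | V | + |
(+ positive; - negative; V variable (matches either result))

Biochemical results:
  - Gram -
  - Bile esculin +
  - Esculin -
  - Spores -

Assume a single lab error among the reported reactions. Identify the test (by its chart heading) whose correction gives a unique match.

As reported, no row in the chart matches all 4 reactions.
Reversing Esculin (to +) → unique match: Bacteroides fragilis.
Reversing Spores → still no organism matches.
Reversing Gram → still no organism matches.
Reversing Bile esculin → 3 organisms match (not unique).

Esculin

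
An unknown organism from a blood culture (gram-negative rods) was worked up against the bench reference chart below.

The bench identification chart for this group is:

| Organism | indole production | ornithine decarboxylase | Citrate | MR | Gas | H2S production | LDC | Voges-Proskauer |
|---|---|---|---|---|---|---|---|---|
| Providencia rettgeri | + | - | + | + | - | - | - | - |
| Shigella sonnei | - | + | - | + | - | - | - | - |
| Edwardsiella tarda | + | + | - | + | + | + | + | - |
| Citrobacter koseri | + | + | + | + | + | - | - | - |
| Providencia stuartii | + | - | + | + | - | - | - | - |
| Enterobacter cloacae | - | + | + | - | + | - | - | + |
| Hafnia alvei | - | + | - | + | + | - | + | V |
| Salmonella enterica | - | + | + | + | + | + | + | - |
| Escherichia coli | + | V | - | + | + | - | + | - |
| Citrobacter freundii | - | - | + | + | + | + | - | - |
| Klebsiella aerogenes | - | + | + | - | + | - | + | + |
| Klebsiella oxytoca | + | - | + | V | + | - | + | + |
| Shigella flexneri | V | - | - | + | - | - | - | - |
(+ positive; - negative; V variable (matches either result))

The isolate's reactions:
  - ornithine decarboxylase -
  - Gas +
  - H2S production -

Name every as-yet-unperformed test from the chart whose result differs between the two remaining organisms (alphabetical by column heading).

Gas +: excludes Providencia rettgeri, Shigella sonnei, Providencia stuartii, Shigella flexneri — 9 left.
ornithine decarboxylase -: excludes 6 organisms — 3 left.
H2S production -: excludes Citrobacter freundii — 2 left.
Two candidates remain: Escherichia coli and Klebsiella oxytoca.
  indole production: + vs + — same for both, does not separate.
  Citrate: Escherichia coli -, Klebsiella oxytoca + — discriminates.
  MR: + vs V — variable for at least one, does not separate.
  LDC: + vs + — same for both, does not separate.
  Voges-Proskauer: Escherichia coli -, Klebsiella oxytoca + — discriminates.

Citrate, Voges-Proskauer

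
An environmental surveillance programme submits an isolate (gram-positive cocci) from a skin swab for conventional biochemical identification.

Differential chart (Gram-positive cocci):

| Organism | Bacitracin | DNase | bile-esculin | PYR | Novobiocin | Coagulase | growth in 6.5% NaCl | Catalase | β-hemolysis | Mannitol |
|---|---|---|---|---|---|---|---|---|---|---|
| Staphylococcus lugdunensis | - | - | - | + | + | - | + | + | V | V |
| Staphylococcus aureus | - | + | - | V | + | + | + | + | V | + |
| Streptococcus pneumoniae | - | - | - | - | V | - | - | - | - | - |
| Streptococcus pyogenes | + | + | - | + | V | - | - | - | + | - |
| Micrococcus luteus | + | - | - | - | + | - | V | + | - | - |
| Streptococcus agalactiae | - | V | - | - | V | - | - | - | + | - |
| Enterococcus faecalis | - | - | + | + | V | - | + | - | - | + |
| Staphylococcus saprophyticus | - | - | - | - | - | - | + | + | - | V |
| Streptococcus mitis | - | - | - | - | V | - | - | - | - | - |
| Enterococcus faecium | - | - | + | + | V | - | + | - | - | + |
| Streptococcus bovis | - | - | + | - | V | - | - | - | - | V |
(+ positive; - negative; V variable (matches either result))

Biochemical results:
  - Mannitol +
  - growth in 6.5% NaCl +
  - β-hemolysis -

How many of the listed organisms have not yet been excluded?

5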